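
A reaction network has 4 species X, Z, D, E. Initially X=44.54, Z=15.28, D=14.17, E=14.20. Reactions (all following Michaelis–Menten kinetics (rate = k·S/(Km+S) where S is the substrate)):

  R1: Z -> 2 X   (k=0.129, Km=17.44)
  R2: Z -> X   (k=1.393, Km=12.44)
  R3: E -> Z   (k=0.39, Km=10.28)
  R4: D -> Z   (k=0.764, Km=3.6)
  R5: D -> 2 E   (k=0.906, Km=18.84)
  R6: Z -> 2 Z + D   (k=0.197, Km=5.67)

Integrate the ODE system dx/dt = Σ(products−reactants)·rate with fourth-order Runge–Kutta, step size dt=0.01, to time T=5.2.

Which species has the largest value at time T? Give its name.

RK4 with dt=0.01: 520 steps to T=5.2. Trajectory (selected grid times):
t=0.00: X=44.54 Z=15.28 D=14.17 E=14.20
t=0.58: X=45.06 Z=15.37 D=13.68 E=14.51
t=1.16: X=45.57 Z=15.45 D=13.19 E=14.82
t=1.73: X=46.08 Z=15.53 D=12.72 E=15.11
t=2.31: X=46.60 Z=15.61 D=12.25 E=15.39
t=2.89: X=47.12 Z=15.68 D=11.79 E=15.67
t=3.47: X=47.65 Z=15.76 D=11.34 E=15.93
t=4.04: X=48.16 Z=15.82 D=10.90 E=16.18
t=4.62: X=48.68 Z=15.89 D=10.46 E=16.42
t=5.20: X=49.21 Z=15.95 D=10.03 E=16.65
At T=5.2: X=49.21 Z=15.95 D=10.03 E=16.65; the largest is X.

Dominant species at T: X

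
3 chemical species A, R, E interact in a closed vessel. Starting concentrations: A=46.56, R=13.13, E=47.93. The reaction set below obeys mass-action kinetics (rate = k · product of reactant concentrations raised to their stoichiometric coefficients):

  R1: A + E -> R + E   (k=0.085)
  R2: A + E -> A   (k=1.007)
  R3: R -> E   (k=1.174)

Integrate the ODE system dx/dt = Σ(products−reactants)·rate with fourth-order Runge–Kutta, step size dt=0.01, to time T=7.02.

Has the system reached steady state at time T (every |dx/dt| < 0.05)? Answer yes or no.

RK4 with dt=0.01: 702 steps to T=7.02. Trajectory (selected grid times):
t=0.00: A=46.56 R=13.13 E=47.93
t=0.78: A=41.64 R=7.47 E=0.21
t=1.56: A=41.24 R=3.23 E=0.09
t=2.34: A=41.06 R=1.40 E=0.04
t=3.12: A=40.99 R=0.61 E=0.02
t=3.90: A=40.96 R=0.26 E=0.01
t=4.68: A=40.94 R=0.11 E=0.00
t=5.46: A=40.94 R=0.05 E=0.00
t=6.24: A=40.93 R=0.02 E=0.00
t=7.02: A=40.93 R=0.01 E=0.00
Rates at T: R1=0.0009, R2=0.0112, R3=0.0109
dx/dt at T (Σ net stoichiometry × rate): A=-0.0009, R=-0.0099, E=-0.0003
Largest |dx/dt| is |-0.0099| (R) < 0.05 → steady.

Steady state at T: yes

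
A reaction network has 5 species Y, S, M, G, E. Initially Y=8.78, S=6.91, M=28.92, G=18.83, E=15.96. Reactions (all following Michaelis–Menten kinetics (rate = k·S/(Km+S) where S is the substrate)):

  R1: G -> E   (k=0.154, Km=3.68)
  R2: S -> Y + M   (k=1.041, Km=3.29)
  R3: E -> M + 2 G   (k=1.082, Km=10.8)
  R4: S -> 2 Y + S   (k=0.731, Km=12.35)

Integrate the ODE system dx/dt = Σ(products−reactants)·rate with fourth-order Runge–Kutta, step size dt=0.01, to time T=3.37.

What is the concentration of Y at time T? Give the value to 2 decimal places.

RK4 with dt=0.01: 337 steps to T=3.37. Trajectory (selected grid times):
t=0.00: Y=8.78 S=6.91 M=28.92 G=18.83 E=15.96
t=0.37: Y=9.23 S=6.65 M=29.42 G=19.26 E=15.77
t=0.75: Y=9.69 S=6.39 M=29.92 G=19.70 E=15.58
t=1.12: Y=10.12 S=6.14 M=30.41 G=20.12 E=15.39
t=1.50: Y=10.56 S=5.88 M=30.91 G=20.55 E=15.20
t=1.87: Y=10.97 S=5.63 M=31.39 G=20.97 E=15.01
t=2.25: Y=11.39 S=5.39 M=31.87 G=21.40 E=14.82
t=2.62: Y=11.79 S=5.15 M=32.34 G=21.81 E=14.64
t=3.00: Y=12.19 S=4.91 M=32.82 G=22.23 E=14.45
t=3.37: Y=12.57 S=4.68 M=33.27 G=22.64 E=14.27
Read off Y at T=3.37: 12.57

Y at T = 12.57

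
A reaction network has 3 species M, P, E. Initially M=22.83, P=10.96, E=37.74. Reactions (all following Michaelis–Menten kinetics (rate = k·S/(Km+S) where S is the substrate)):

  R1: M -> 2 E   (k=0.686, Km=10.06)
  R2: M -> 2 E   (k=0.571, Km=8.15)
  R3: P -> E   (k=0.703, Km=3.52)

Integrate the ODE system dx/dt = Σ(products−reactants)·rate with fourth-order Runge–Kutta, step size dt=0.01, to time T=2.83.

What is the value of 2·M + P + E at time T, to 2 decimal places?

Check how each reaction changes W = 2·M + P + E (weight of products minus weight of reactants):
R1: M -> 2 E: (1·2) − (2·1) = 2 − 2 = 0
R2: M -> 2 E: (1·2) − (2·1) = 2 − 2 = 0
R3: P -> E: (1·1) − (1·1) = 1 − 1 = 0
Every reaction leaves W unchanged, so W is conserved and no simulation is needed: W(T) = W(0) = 2·22.83 + 10.96 + 37.74 = 94.36

Value at T = 94.36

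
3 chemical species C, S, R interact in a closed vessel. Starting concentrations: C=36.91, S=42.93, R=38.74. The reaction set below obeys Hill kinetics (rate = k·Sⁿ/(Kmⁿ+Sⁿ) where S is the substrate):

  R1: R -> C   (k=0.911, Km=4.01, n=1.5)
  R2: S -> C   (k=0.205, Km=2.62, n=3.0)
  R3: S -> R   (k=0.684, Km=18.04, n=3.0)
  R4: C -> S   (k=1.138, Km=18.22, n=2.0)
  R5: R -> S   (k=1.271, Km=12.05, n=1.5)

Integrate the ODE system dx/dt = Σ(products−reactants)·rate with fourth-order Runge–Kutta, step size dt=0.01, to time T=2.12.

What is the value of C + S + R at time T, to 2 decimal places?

Check how each reaction changes W = C + S + R (weight of products minus weight of reactants):
R1: R -> C: (1·1) − (1·1) = 1 − 1 = 0
R2: S -> C: (1·1) − (1·1) = 1 − 1 = 0
R3: S -> R: (1·1) − (1·1) = 1 − 1 = 0
R4: C -> S: (1·1) − (1·1) = 1 − 1 = 0
R5: R -> S: (1·1) − (1·1) = 1 − 1 = 0
Every reaction leaves W unchanged, so W is conserved and no simulation is needed: W(T) = W(0) = 36.91 + 42.93 + 38.74 = 118.58

Value at T = 118.58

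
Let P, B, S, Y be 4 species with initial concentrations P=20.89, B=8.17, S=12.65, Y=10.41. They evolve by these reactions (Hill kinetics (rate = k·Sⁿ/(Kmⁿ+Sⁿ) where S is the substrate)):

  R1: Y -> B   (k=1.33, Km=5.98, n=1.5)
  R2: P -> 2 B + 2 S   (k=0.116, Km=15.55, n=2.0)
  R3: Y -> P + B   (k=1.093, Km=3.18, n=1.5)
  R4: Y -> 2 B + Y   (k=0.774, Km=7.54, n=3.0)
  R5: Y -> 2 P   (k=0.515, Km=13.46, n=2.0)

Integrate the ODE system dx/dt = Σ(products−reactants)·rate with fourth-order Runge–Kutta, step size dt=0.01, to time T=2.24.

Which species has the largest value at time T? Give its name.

Dominant species at T: P

RK4 with dt=0.01: 224 steps to T=2.24. Trajectory (selected grid times):
t=0.00: P=20.89 B=8.17 S=12.65 Y=10.41
t=0.25: P=21.20 B=8.94 S=12.69 Y=9.90
t=0.50: P=21.50 B=9.70 S=12.73 Y=9.40
t=0.75: P=21.78 B=10.43 S=12.76 Y=8.92
t=1.00: P=22.06 B=11.14 S=12.80 Y=8.45
t=1.24: P=22.32 B=11.79 S=12.84 Y=8.00
t=1.49: P=22.59 B=12.45 S=12.88 Y=7.56
t=1.74: P=22.84 B=13.08 S=12.92 Y=7.12
t=1.99: P=23.08 B=13.68 S=12.96 Y=6.70
t=2.24: P=23.31 B=14.25 S=13.00 Y=6.30
At T=2.24: P=23.31 B=14.25 S=13.00 Y=6.30; the largest is P.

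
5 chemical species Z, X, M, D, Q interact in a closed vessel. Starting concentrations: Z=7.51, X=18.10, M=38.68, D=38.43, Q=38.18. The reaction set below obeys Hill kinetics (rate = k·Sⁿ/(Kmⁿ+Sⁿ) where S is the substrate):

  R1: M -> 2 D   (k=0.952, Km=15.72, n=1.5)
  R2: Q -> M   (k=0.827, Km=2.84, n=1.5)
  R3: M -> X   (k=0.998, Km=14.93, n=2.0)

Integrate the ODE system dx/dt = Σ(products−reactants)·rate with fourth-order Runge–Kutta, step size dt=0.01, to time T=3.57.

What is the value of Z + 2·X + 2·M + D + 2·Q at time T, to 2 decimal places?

Check how each reaction changes W = Z + 2·X + 2·M + D + 2·Q (weight of products minus weight of reactants):
R1: M -> 2 D: (1·2) − (2·1) = 2 − 2 = 0
R2: Q -> M: (2·1) − (2·1) = 2 − 2 = 0
R3: M -> X: (2·1) − (2·1) = 2 − 2 = 0
Every reaction leaves W unchanged, so W is conserved and no simulation is needed: W(T) = W(0) = 7.51 + 2·18.10 + 2·38.68 + 38.43 + 2·38.18 = 235.86

Value at T = 235.86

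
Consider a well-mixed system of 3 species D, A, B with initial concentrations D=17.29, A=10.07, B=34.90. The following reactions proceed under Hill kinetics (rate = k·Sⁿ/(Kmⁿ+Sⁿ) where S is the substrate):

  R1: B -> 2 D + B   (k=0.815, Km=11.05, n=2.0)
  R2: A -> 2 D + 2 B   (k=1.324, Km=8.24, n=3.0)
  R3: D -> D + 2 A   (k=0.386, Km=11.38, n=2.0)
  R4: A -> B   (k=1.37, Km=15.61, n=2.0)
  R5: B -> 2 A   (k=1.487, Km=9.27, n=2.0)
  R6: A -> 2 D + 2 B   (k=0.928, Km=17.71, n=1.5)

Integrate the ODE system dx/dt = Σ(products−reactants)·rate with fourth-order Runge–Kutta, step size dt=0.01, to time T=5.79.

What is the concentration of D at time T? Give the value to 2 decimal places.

RK4 with dt=0.01: 579 steps to T=5.79. Trajectory (selected grid times):
t=0.00: D=17.29 A=10.07 B=34.90
t=0.64: D=19.77 A=11.17 B=35.82
t=1.29: D=22.44 A=12.20 B=36.93
t=1.93: D=25.17 A=13.16 B=38.16
t=2.57: D=28.00 A=14.07 B=39.50
t=3.22: D=30.96 A=14.94 B=40.96
t=3.86: D=33.93 A=15.77 B=42.48
t=4.50: D=36.96 A=16.55 B=44.08
t=5.15: D=40.09 A=17.33 B=45.76
t=5.79: D=43.21 A=18.06 B=47.47
Read off D at T=5.79: 43.21

D at T = 43.21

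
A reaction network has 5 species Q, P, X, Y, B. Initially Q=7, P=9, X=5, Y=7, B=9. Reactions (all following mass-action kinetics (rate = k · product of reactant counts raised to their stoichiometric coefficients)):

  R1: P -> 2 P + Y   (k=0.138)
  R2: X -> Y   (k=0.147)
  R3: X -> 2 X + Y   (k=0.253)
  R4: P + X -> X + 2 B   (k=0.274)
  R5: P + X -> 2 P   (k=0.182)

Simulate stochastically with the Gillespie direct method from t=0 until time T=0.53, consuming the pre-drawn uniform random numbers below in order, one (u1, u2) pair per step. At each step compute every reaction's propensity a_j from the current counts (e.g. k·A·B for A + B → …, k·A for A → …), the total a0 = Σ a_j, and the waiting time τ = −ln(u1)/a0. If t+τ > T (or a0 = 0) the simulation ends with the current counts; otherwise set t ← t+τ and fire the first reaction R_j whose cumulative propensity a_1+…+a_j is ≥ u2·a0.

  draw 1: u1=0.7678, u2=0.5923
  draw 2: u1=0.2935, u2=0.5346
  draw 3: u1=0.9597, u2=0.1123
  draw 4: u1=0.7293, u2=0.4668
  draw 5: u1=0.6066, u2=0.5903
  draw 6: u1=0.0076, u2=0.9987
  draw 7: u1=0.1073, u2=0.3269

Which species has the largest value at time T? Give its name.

Dominant species at T: B

t=0.000: Q=7 P=9 X=5 Y=7 B=9
Draw 1: a1=1.242, a2=0.735, a3=1.265, a4=12.330, a5=8.190, a0=23.762; τ=−ln(0.7678)/23.762=0.011 → t=0.011; u2·a0=0.5923·23.762=14.074; a1+…+a3=3.242 < 14.074 ≤ a1+…+a4=15.572 → R4 fires; Q=7 P=8 X=5 Y=7 B=11
Draw 2: a1=1.104, a2=0.735, a3=1.265, a4=10.960, a5=7.280, a0=21.344; τ=−ln(0.2935)/21.344=0.057 → t=0.069; u2·a0=0.5346·21.344=11.411; a1+…+a3=3.104 < 11.411 ≤ a1+…+a4=14.064 → R4 fires; Q=7 P=7 X=5 Y=7 B=13
Draw 3: a1=0.966, a2=0.735, a3=1.265, a4=9.590, a5=6.370, a0=18.926; τ=−ln(0.9597)/18.926=0.002 → t=0.071; u2·a0=0.1123·18.926=2.125; a1+a2=1.701 < 2.125 ≤ a1+…+a3=2.966 → R3 fires; Q=7 P=7 X=6 Y=8 B=13
Draw 4: a1=0.966, a2=0.882, a3=1.518, a4=11.508, a5=7.644, a0=22.518; τ=−ln(0.7293)/22.518=0.014 → t=0.085; u2·a0=0.4668·22.518=10.511; a1+…+a3=3.366 < 10.511 ≤ a1+…+a4=14.874 → R4 fires; Q=7 P=6 X=6 Y=8 B=15
Draw 5: a1=0.828, a2=0.882, a3=1.518, a4=9.864, a5=6.552, a0=19.644; τ=−ln(0.6066)/19.644=0.025 → t=0.110; u2·a0=0.5903·19.644=11.596; a1+…+a3=3.228 < 11.596 ≤ a1+…+a4=13.092 → R4 fires; Q=7 P=5 X=6 Y=8 B=17
Draw 6: a1=0.690, a2=0.882, a3=1.518, a4=8.220, a5=5.460, a0=16.770; τ=−ln(0.0076)/16.770=0.291 → t=0.401; u2·a0=0.9987·16.770=16.748; a1+…+a4=11.310 < 16.748 ≤ a1+…+a5=16.770 → R5 fires; Q=7 P=6 X=5 Y=8 B=17
Draw 7: a1=0.828, a2=0.735, a3=1.265, a4=8.220, a5=5.460, a0=16.508; τ=−ln(0.1073)/16.508=0.135 → t=0.536 > T=0.53: stop.
At T=0.53: Q=7 P=6 X=5 Y=8 B=17; the largest is B.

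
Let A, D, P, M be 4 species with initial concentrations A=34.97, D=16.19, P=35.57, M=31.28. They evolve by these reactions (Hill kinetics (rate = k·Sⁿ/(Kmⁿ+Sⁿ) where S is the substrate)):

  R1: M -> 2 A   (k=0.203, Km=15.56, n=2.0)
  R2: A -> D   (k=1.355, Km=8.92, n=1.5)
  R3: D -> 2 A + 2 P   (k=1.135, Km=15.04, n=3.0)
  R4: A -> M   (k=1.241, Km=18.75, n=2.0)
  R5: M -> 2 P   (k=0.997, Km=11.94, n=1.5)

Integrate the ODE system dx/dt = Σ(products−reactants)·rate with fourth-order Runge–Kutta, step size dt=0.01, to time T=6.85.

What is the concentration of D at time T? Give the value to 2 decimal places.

RK4 with dt=0.01: 685 steps to T=6.85. Trajectory (selected grid times):
t=0.00: A=34.97 D=16.19 P=35.57 M=31.28
t=0.76: A=34.55 D=16.61 P=37.77 M=31.27
t=1.52: A=34.17 D=17.02 P=40.00 M=31.26
t=2.28: A=33.82 D=17.41 P=42.26 M=31.25
t=3.04: A=33.50 D=17.79 P=44.55 M=31.23
t=3.81: A=33.21 D=18.15 P=46.90 M=31.21
t=4.57: A=32.95 D=18.50 P=49.23 M=31.19
t=5.33: A=32.72 D=18.84 P=51.59 M=31.17
t=6.09: A=32.51 D=19.16 P=53.97 M=31.14
t=6.85: A=32.32 D=19.47 P=56.36 M=31.11
Read off D at T=6.85: 19.47

D at T = 19.47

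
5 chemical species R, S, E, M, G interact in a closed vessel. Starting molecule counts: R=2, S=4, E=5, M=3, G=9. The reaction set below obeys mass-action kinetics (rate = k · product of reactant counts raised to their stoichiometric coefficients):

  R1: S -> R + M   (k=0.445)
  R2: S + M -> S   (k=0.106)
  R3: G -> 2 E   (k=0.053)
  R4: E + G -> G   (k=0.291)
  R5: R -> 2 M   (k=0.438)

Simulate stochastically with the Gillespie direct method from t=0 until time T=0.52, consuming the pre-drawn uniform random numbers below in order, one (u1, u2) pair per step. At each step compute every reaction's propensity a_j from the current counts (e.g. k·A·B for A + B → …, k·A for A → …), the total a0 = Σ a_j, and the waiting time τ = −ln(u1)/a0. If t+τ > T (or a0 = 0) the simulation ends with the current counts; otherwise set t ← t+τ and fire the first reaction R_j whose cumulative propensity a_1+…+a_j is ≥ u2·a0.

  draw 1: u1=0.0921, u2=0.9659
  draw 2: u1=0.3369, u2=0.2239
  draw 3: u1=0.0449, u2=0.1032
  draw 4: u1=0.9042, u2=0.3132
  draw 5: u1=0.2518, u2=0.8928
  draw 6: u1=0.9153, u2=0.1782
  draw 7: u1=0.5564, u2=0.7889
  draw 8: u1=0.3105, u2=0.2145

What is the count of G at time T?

t=0.000: R=2 S=4 E=5 M=3 G=9
Draw 1: a1=1.780, a2=1.272, a3=0.477, a4=13.095, a5=0.876, a0=17.500; τ=−ln(0.0921)/17.500=0.136 → t=0.136; u2·a0=0.9659·17.500=16.903; a1+…+a4=16.624 < 16.903 ≤ a1+…+a5=17.500 → R5 fires; R=1 S=4 E=5 M=5 G=9
Draw 2: a1=1.780, a2=2.120, a3=0.477, a4=13.095, a5=0.438, a0=17.910; τ=−ln(0.3369)/17.910=0.061 → t=0.197; u2·a0=0.2239·17.910=4.010; a1+a2=3.900 < 4.010 ≤ a1+…+a3=4.377 → R3 fires; R=1 S=4 E=7 M=5 G=8
Draw 3: a1=1.780, a2=2.120, a3=0.424, a4=16.296, a5=0.438, a0=21.058; τ=−ln(0.0449)/21.058=0.147 → t=0.344; u2·a0=0.1032·21.058=2.173; a1=1.780 < 2.173 ≤ a1+a2=3.900 → R2 fires; R=1 S=4 E=7 M=4 G=8
Draw 4: a1=1.780, a2=1.696, a3=0.424, a4=16.296, a5=0.438, a0=20.634; τ=−ln(0.9042)/20.634=0.005 → t=0.349; u2·a0=0.3132·20.634=6.463; a1+…+a3=3.900 < 6.463 ≤ a1+…+a4=20.196 → R4 fires; R=1 S=4 E=6 M=4 G=8
Draw 5: a1=1.780, a2=1.696, a3=0.424, a4=13.968, a5=0.438, a0=18.306; τ=−ln(0.2518)/18.306=0.075 → t=0.425; u2·a0=0.8928·18.306=16.344; a1+…+a3=3.900 < 16.344 ≤ a1+…+a4=17.868 → R4 fires; R=1 S=4 E=5 M=4 G=8
Draw 6: a1=1.780, a2=1.696, a3=0.424, a4=11.640, a5=0.438, a0=15.978; τ=−ln(0.9153)/15.978=0.006 → t=0.430; u2·a0=0.1782·15.978=2.847; a1=1.780 < 2.847 ≤ a1+a2=3.476 → R2 fires; R=1 S=4 E=5 M=3 G=8
Draw 7: a1=1.780, a2=1.272, a3=0.424, a4=11.640, a5=0.438, a0=15.554; τ=−ln(0.5564)/15.554=0.038 → t=0.468; u2·a0=0.7889·15.554=12.271; a1+…+a3=3.476 < 12.271 ≤ a1+…+a4=15.116 → R4 fires; R=1 S=4 E=4 M=3 G=8
Draw 8: a1=1.780, a2=1.272, a3=0.424, a4=9.312, a5=0.438, a0=13.226; τ=−ln(0.3105)/13.226=0.088 → t=0.556 > T=0.52: stop.
Read off G at T=0.52: 8

G at T = 8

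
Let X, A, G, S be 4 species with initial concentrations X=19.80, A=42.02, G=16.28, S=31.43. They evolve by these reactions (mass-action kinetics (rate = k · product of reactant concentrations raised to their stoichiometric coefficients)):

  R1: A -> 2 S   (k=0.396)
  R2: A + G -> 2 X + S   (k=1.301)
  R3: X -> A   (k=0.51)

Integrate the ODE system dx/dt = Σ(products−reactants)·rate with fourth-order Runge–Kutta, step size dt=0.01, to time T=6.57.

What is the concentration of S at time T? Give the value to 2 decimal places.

RK4 with dt=0.01: 657 steps to T=6.57. Trajectory (selected grid times):
t=0.00: X=19.80 A=42.02 G=16.28 S=31.43
t=0.73: X=36.35 A=32.99 G=0.00 S=65.24
t=1.46: X=25.05 A=34.43 G=0.00 S=84.95
t=2.19: X=17.26 A=32.49 G=0.00 S=104.41
t=2.92: X=11.90 A=28.95 G=0.00 S=122.21
t=3.65: X=8.20 A=24.87 G=0.00 S=137.78
t=4.38: X=5.65 A=20.82 G=0.00 S=150.97
t=5.11: X=3.89 A=17.10 G=0.00 S=161.92
t=5.84: X=2.68 A=13.85 G=0.00 S=170.84
t=6.57: X=1.85 A=11.09 G=0.00 S=178.03
Read off S at T=6.57: 178.03

S at T = 178.03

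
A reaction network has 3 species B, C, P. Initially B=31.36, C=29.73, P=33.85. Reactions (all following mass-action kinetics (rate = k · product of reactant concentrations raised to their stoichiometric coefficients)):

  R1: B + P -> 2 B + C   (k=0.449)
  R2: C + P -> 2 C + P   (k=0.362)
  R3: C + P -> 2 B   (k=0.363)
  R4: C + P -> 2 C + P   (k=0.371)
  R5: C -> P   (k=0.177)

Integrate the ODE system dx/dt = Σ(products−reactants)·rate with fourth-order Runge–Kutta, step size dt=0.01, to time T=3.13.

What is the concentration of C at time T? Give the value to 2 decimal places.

RK4 with dt=0.01: 313 steps to T=3.13. Trajectory (selected grid times):
t=0.00: B=31.36 C=29.73 P=33.85
t=0.35: B=84.01 C=63.69 P=0.19
t=0.70: B=89.44 C=63.72 P=0.18
t=1.04: B=94.66 C=63.76 P=0.17
t=1.39: B=99.99 C=63.79 P=0.17
t=1.74: B=105.27 C=63.82 P=0.16
t=2.09: B=110.51 C=63.85 P=0.16
t=2.43: B=115.57 C=63.88 P=0.15
t=2.78: B=120.74 C=63.90 P=0.15
t=3.13: B=125.87 C=63.93 P=0.14
Read off C at T=3.13: 63.93

C at T = 63.93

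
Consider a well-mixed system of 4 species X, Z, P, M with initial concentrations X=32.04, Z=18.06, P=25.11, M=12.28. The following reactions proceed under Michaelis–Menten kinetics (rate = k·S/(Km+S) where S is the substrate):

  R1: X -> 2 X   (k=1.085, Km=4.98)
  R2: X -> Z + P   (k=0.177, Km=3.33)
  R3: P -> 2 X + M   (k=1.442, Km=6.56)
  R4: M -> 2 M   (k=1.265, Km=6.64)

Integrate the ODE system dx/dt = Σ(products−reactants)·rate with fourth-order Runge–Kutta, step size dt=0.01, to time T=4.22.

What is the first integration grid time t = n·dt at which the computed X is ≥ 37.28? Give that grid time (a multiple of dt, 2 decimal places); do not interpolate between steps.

Threshold first reached at t = 1.72

RK4 with dt=0.01: 422 steps to T=4.22. Trajectory (selected grid times):
t=0.00: X=32.04 Z=18.06 P=25.11 M=12.28
t=0.47: X=33.48 Z=18.14 P=24.65 M=13.21
t=0.94: X=34.92 Z=18.21 P=24.19 M=14.14
t=1.41: X=36.35 Z=18.29 P=23.73 M=15.08
t=1.71: X=37.27 Z=18.34 P=23.44 M=15.69
t=1.72: X=37.30 Z=18.34 P=23.44 M=15.71
t=1.88: X=37.79 Z=18.36 P=23.28 M=16.03
t=2.34: X=39.19 Z=18.44 P=22.84 M=16.96
t=2.81: X=40.61 Z=18.52 P=22.39 M=17.92
t=3.28: X=42.04 Z=18.59 P=21.95 M=18.88
t=3.75: X=43.46 Z=18.67 P=21.50 M=19.84
t=4.22: X=44.87 Z=18.75 P=21.06 M=20.81
X(1.71)=37.268 < 37.28 but X(1.72)=37.298 ≥ 37.28, so the first grid time is t=1.72.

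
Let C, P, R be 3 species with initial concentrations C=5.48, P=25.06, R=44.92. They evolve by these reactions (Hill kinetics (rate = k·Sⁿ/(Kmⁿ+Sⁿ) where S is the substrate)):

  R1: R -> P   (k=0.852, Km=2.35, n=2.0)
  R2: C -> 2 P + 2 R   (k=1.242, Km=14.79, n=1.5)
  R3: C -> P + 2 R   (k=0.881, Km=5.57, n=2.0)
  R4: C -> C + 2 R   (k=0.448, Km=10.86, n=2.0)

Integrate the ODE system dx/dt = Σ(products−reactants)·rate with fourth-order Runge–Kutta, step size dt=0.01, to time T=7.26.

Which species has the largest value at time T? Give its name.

RK4 with dt=0.01: 726 steps to T=7.26. Trajectory (selected grid times):
t=0.00: C=5.48 P=25.06 R=44.92
t=0.81: C=4.97 P=26.43 R=45.38
t=1.61: C=4.52 P=27.71 R=45.72
t=2.42: C=4.12 P=28.94 R=45.94
t=3.23: C=3.76 P=30.11 R=46.05
t=4.03: C=3.45 P=31.21 R=46.07
t=4.84: C=3.16 P=32.28 R=46.01
t=5.65: C=2.91 P=33.30 R=45.87
t=6.45: C=2.70 P=34.27 R=45.67
t=7.26: C=2.50 P=35.23 R=45.41
At T=7.26: C=2.50 P=35.23 R=45.41; the largest is R.

Dominant species at T: R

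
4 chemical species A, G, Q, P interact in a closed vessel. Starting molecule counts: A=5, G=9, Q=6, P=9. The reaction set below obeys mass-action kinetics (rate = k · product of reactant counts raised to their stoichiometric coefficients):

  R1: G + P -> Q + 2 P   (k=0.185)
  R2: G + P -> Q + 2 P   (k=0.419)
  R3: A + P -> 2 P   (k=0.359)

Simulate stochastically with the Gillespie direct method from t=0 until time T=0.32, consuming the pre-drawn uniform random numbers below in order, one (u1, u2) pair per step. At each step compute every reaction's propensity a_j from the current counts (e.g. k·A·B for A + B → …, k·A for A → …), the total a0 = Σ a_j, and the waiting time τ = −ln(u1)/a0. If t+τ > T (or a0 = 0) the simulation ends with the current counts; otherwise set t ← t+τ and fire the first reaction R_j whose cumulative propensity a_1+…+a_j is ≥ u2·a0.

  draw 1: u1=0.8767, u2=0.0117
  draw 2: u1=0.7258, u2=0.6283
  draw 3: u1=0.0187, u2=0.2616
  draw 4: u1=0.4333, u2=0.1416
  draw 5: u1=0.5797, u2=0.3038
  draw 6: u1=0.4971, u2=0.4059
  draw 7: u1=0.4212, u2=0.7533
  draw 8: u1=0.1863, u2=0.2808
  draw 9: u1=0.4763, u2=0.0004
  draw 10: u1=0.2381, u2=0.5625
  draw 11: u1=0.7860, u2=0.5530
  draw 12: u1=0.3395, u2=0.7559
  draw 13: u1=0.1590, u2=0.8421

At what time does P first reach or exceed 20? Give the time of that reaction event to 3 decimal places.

Threshold first reached at t = 0.212

t=0.000: A=5 G=9 Q=6 P=9
Draw 1: a1=14.985, a2=33.939, a3=16.155, a0=65.079; τ=−ln(0.8767)/65.079=0.002 → t=0.002; u2·a0=0.0117·65.079=0.761 ≤ a1=14.985 → R1 fires; A=5 G=8 Q=7 P=10
Draw 2: a1=14.800, a2=33.520, a3=17.950, a0=66.270; τ=−ln(0.7258)/66.270=0.005 → t=0.007; u2·a0=0.6283·66.270=41.637; a1=14.800 < 41.637 ≤ a1+a2=48.320 → R2 fires; A=5 G=7 Q=8 P=11
Draw 3: a1=14.245, a2=32.263, a3=19.745, a0=66.253; τ=−ln(0.0187)/66.253=0.060 → t=0.067; u2·a0=0.2616·66.253=17.332; a1=14.245 < 17.332 ≤ a1+a2=46.508 → R2 fires; A=5 G=6 Q=9 P=12
Draw 4: a1=13.320, a2=30.168, a3=21.540, a0=65.028; τ=−ln(0.4333)/65.028=0.013 → t=0.080; u2·a0=0.1416·65.028=9.208 ≤ a1=13.320 → R1 fires; A=5 G=5 Q=10 P=13
Draw 5: a1=12.025, a2=27.235, a3=23.335, a0=62.595; τ=−ln(0.5797)/62.595=0.009 → t=0.088; u2·a0=0.3038·62.595=19.016; a1=12.025 < 19.016 ≤ a1+a2=39.260 → R2 fires; A=5 G=4 Q=11 P=14
Draw 6: a1=10.360, a2=23.464, a3=25.130, a0=58.954; τ=−ln(0.4971)/58.954=0.012 → t=0.100; u2·a0=0.4059·58.954=23.929; a1=10.360 < 23.929 ≤ a1+a2=33.824 → R2 fires; A=5 G=3 Q=12 P=15
Draw 7: a1=8.325, a2=18.855, a3=26.925, a0=54.105; τ=−ln(0.4212)/54.105=0.016 → t=0.116; u2·a0=0.7533·54.105=40.757; a1+a2=27.180 < 40.757 ≤ a1+…+a3=54.105 → R3 fires; A=4 G=3 Q=12 P=16
Draw 8: a1=8.880, a2=20.112, a3=22.976, a0=51.968; τ=−ln(0.1863)/51.968=0.032 → t=0.149; u2·a0=0.2808·51.968=14.593; a1=8.880 < 14.593 ≤ a1+a2=28.992 → R2 fires; A=4 G=2 Q=13 P=17
Draw 9: a1=6.290, a2=14.246, a3=24.412, a0=44.948; τ=−ln(0.4763)/44.948=0.017 → t=0.165; u2·a0=0.0004·44.948=0.018 ≤ a1=6.290 → R1 fires; A=4 G=1 Q=14 P=18
Draw 10: a1=3.330, a2=7.542, a3=25.848, a0=36.720; τ=−ln(0.2381)/36.720=0.039 → t=0.204; u2·a0=0.5625·36.720=20.655; a1+a2=10.872 < 20.655 ≤ a1+…+a3=36.720 → R3 fires; A=3 G=1 Q=14 P=19
Draw 11: a1=3.515, a2=7.961, a3=20.463, a0=31.939; τ=−ln(0.7860)/31.939=0.008 → t=0.212; u2·a0=0.5530·31.939=17.662; a1+a2=11.476 < 17.662 ≤ a1+…+a3=31.939 → R3 fires; A=2 G=1 Q=14 P=20
Draw 12: a1=3.700, a2=8.380, a3=14.360, a0=26.440; τ=−ln(0.3395)/26.440=0.041 → t=0.253; u2·a0=0.7559·26.440=19.986; a1+a2=12.080 < 19.986 ≤ a1+…+a3=26.440 → R3 fires; A=1 G=1 Q=14 P=21
Draw 13: a1=3.885, a2=8.799, a3=7.539, a0=20.223; τ=−ln(0.1590)/20.223=0.091 → t=0.344 > T=0.32: stop.
P first becomes ≥ 20 when it reaches 20 at the event at t=0.212.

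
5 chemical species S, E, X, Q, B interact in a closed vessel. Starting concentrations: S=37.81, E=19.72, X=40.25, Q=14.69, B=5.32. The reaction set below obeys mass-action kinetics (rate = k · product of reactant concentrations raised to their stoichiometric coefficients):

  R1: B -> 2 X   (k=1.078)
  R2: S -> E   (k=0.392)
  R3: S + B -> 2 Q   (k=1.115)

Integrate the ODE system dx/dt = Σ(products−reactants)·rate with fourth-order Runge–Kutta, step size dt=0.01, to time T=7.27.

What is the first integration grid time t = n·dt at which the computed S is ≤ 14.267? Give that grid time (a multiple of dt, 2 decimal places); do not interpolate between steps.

Threshold first reached at t = 2.11

RK4 with dt=0.01: 727 steps to T=7.27. Trajectory (selected grid times):
t=0.00: S=37.81 E=19.72 X=40.25 Q=14.69 B=5.32
t=0.81: S=23.72 E=28.64 X=40.54 Q=25.04 B=0.00
t=1.62: S=17.27 E=35.09 X=40.54 Q=25.04 B=0.00
t=2.10: S=14.30 E=38.05 X=40.54 Q=25.04 B=0.00
t=2.11: S=14.25 E=38.11 X=40.54 Q=25.04 B=0.00
t=2.42: S=12.62 E=39.74 X=40.54 Q=25.04 B=0.00
t=3.23: S=9.19 E=43.17 X=40.54 Q=25.04 B=0.00
t=4.04: S=6.69 E=45.67 X=40.54 Q=25.04 B=0.00
t=4.85: S=4.87 E=47.49 X=40.54 Q=25.04 B=0.00
t=5.65: S=3.56 E=48.80 X=40.54 Q=25.04 B=0.00
t=6.46: S=2.59 E=49.76 X=40.54 Q=25.04 B=0.00
t=7.27: S=1.89 E=50.47 X=40.54 Q=25.04 B=0.00
S(2.10)=14.305 > 14.267 but S(2.11)=14.249 ≤ 14.267, so the first grid time is t=2.11.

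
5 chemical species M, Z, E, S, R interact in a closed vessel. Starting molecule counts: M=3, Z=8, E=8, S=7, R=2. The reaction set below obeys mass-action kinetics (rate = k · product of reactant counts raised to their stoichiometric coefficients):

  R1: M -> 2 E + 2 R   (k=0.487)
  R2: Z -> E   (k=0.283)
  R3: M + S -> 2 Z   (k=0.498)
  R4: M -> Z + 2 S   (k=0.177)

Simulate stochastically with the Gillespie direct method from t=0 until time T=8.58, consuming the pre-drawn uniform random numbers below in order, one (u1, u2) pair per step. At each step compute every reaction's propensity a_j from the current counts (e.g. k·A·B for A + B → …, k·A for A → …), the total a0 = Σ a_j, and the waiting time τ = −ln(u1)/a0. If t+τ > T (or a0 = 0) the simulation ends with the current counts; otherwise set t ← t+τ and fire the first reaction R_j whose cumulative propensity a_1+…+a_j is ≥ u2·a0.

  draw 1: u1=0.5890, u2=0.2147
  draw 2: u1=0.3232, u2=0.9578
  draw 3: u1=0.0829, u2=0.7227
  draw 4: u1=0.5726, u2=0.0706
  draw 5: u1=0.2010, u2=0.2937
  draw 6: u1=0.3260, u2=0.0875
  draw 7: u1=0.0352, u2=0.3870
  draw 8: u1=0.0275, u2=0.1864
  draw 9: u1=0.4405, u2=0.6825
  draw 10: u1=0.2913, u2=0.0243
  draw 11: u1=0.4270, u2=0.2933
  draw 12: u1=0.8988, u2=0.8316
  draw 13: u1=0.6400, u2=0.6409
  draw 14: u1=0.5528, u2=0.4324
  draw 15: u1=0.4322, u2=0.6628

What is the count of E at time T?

E at T = 21

t=0.000: M=3 Z=8 E=8 S=7 R=2
Draw 1: a1=1.461, a2=2.264, a3=10.458, a4=0.531, a0=14.714; τ=−ln(0.5890)/14.714=0.036 → t=0.036; u2·a0=0.2147·14.714=3.159; a1=1.461 < 3.159 ≤ a1+a2=3.725 → R2 fires; M=3 Z=7 E=9 S=7 R=2
Draw 2: a1=1.461, a2=1.981, a3=10.458, a4=0.531, a0=14.431; τ=−ln(0.3232)/14.431=0.078 → t=0.114; u2·a0=0.9578·14.431=13.822; a1+a2=3.442 < 13.822 ≤ a1+…+a3=13.900 → R3 fires; M=2 Z=9 E=9 S=6 R=2
Draw 3: a1=0.974, a2=2.547, a3=5.976, a4=0.354, a0=9.851; τ=−ln(0.0829)/9.851=0.253 → t=0.367; u2·a0=0.7227·9.851=7.119; a1+a2=3.521 < 7.119 ≤ a1+…+a3=9.497 → R3 fires; M=1 Z=11 E=9 S=5 R=2
Draw 4: a1=0.487, a2=3.113, a3=2.490, a4=0.177, a0=6.267; τ=−ln(0.5726)/6.267=0.089 → t=0.456; u2·a0=0.0706·6.267=0.442 ≤ a1=0.487 → R1 fires; M=0 Z=11 E=11 S=5 R=4
Draw 5: a1=0.000, a2=3.113, a3=0.000, a4=0.000, a0=3.113; τ=−ln(0.2010)/3.113=0.515 → t=0.971; u2·a0=0.2937·3.113=0.914; a1=0.000 < 0.914 ≤ a1+a2=3.113 → R2 fires; M=0 Z=10 E=12 S=5 R=4
Draw 6: a1=0.000, a2=2.830, a3=0.000, a4=0.000, a0=2.830; τ=−ln(0.3260)/2.830=0.396 → t=1.367; u2·a0=0.0875·2.830=0.248; a1=0.000 < 0.248 ≤ a1+a2=2.830 → R2 fires; M=0 Z=9 E=13 S=5 R=4
Draw 7: a1=0.000, a2=2.547, a3=0.000, a4=0.000, a0=2.547; τ=−ln(0.0352)/2.547=1.314 → t=2.681; u2·a0=0.3870·2.547=0.986; a1=0.000 < 0.986 ≤ a1+a2=2.547 → R2 fires; M=0 Z=8 E=14 S=5 R=4
Draw 8: a1=0.000, a2=2.264, a3=0.000, a4=0.000, a0=2.264; τ=−ln(0.0275)/2.264=1.587 → t=4.269; u2·a0=0.1864·2.264=0.422; a1=0.000 < 0.422 ≤ a1+a2=2.264 → R2 fires; M=0 Z=7 E=15 S=5 R=4
Draw 9: a1=0.000, a2=1.981, a3=0.000, a4=0.000, a0=1.981; τ=−ln(0.4405)/1.981=0.414 → t=4.683; u2·a0=0.6825·1.981=1.352; a1=0.000 < 1.352 ≤ a1+a2=1.981 → R2 fires; M=0 Z=6 E=16 S=5 R=4
Draw 10: a1=0.000, a2=1.698, a3=0.000, a4=0.000, a0=1.698; τ=−ln(0.2913)/1.698=0.726 → t=5.409; u2·a0=0.0243·1.698=0.041; a1=0.000 < 0.041 ≤ a1+a2=1.698 → R2 fires; M=0 Z=5 E=17 S=5 R=4
Draw 11: a1=0.000, a2=1.415, a3=0.000, a4=0.000, a0=1.415; τ=−ln(0.4270)/1.415=0.601 → t=6.010; u2·a0=0.2933·1.415=0.415; a1=0.000 < 0.415 ≤ a1+a2=1.415 → R2 fires; M=0 Z=4 E=18 S=5 R=4
Draw 12: a1=0.000, a2=1.132, a3=0.000, a4=0.000, a0=1.132; τ=−ln(0.8988)/1.132=0.094 → t=6.105; u2·a0=0.8316·1.132=0.941; a1=0.000 < 0.941 ≤ a1+a2=1.132 → R2 fires; M=0 Z=3 E=19 S=5 R=4
Draw 13: a1=0.000, a2=0.849, a3=0.000, a4=0.000, a0=0.849; τ=−ln(0.6400)/0.849=0.526 → t=6.630; u2·a0=0.6409·0.849=0.544; a1=0.000 < 0.544 ≤ a1+a2=0.849 → R2 fires; M=0 Z=2 E=20 S=5 R=4
Draw 14: a1=0.000, a2=0.566, a3=0.000, a4=0.000, a0=0.566; τ=−ln(0.5528)/0.566=1.047 → t=7.678; u2·a0=0.4324·0.566=0.245; a1=0.000 < 0.245 ≤ a1+a2=0.566 → R2 fires; M=0 Z=1 E=21 S=5 R=4
Draw 15: a1=0.000, a2=0.283, a3=0.000, a4=0.000, a0=0.283; τ=−ln(0.4322)/0.283=2.964 → t=10.642 > T=8.58: stop.
Read off E at T=8.58: 21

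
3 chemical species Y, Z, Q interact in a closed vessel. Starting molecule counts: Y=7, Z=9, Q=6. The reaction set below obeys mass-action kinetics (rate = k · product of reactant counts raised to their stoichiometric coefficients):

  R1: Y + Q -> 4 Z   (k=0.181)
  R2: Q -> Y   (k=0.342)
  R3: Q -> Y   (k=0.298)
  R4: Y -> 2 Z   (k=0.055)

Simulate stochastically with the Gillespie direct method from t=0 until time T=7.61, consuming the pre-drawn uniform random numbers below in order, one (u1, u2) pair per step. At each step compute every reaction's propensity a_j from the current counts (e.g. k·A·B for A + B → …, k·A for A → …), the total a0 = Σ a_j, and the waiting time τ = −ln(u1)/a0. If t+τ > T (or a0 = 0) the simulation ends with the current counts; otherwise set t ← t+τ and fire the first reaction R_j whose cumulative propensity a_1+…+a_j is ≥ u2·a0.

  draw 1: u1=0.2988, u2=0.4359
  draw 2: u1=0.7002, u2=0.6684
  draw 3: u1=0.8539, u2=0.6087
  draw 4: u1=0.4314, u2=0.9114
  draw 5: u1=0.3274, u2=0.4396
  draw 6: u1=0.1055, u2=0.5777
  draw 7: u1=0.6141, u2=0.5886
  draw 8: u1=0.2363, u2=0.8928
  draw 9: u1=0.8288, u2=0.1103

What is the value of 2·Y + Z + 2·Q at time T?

Check how each reaction changes W = 2·Y + Z + 2·Q (weight of products minus weight of reactants):
R1: Y + Q -> 4 Z: (1·4) − (2·1 + 2·1) = 4 − 4 = 0
R2: Q -> Y: (2·1) − (2·1) = 2 − 2 = 0
R3: Q -> Y: (2·1) − (2·1) = 2 − 2 = 0
R4: Y -> 2 Z: (1·2) − (2·1) = 2 − 2 = 0
Every reaction leaves W unchanged, so W is conserved and no simulation is needed: W(T) = W(0) = 2·7 + 9 + 2·6 = 35

Value at T = 35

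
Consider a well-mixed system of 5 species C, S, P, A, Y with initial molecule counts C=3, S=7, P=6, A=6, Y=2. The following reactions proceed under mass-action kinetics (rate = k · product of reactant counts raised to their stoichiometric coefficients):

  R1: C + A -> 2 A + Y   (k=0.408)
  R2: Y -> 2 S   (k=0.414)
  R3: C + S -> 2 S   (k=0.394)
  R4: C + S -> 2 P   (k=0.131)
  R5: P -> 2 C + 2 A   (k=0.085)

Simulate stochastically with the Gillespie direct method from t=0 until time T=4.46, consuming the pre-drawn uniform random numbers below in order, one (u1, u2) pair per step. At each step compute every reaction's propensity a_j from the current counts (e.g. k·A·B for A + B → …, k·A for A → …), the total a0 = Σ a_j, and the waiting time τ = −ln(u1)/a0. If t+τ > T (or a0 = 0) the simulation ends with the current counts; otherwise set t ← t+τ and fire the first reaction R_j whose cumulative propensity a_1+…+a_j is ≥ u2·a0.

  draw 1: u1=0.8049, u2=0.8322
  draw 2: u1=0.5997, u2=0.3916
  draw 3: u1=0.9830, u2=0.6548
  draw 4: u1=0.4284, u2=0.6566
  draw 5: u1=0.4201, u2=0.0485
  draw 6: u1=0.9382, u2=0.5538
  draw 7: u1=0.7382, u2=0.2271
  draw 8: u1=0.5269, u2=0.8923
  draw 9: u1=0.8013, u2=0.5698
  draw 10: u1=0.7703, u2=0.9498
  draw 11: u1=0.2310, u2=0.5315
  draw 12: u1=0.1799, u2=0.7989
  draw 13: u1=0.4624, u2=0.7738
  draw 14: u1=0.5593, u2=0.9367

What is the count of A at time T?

A at T = 13

t=0.000: C=3 S=7 P=6 A=6 Y=2
Draw 1: a1=7.344, a2=0.828, a3=8.274, a4=2.751, a5=0.510, a0=19.707; τ=−ln(0.8049)/19.707=0.011 → t=0.011; u2·a0=0.8322·19.707=16.400; a1+a2=8.172 < 16.400 ≤ a1+…+a3=16.446 → R3 fires; C=2 S=8 P=6 A=6 Y=2
Draw 2: a1=4.896, a2=0.828, a3=6.304, a4=2.096, a5=0.510, a0=14.634; τ=−ln(0.5997)/14.634=0.035 → t=0.046; u2·a0=0.3916·14.634=5.731; a1+a2=5.724 < 5.731 ≤ a1+…+a3=12.028 → R3 fires; C=1 S=9 P=6 A=6 Y=2
Draw 3: a1=2.448, a2=0.828, a3=3.546, a4=1.179, a5=0.510, a0=8.511; τ=−ln(0.9830)/8.511=0.002 → t=0.048; u2·a0=0.6548·8.511=5.573; a1+a2=3.276 < 5.573 ≤ a1+…+a3=6.822 → R3 fires; C=0 S=10 P=6 A=6 Y=2
Draw 4: a1=0.000, a2=0.828, a3=0.000, a4=0.000, a5=0.510, a0=1.338; τ=−ln(0.4284)/1.338=0.634 → t=0.682; u2·a0=0.6566·1.338=0.879; a1+…+a4=0.828 < 0.879 ≤ a1+…+a5=1.338 → R5 fires; C=2 S=10 P=5 A=8 Y=2
Draw 5: a1=6.528, a2=0.828, a3=7.880, a4=2.620, a5=0.425, a0=18.281; τ=−ln(0.4201)/18.281=0.047 → t=0.729; u2·a0=0.0485·18.281=0.887 ≤ a1=6.528 → R1 fires; C=1 S=10 P=5 A=9 Y=3
Draw 6: a1=3.672, a2=1.242, a3=3.940, a4=1.310, a5=0.425, a0=10.589; τ=−ln(0.9382)/10.589=0.006 → t=0.735; u2·a0=0.5538·10.589=5.864; a1+a2=4.914 < 5.864 ≤ a1+…+a3=8.854 → R3 fires; C=0 S=11 P=5 A=9 Y=3
Draw 7: a1=0.000, a2=1.242, a3=0.000, a4=0.000, a5=0.425, a0=1.667; τ=−ln(0.7382)/1.667=0.182 → t=0.917; u2·a0=0.2271·1.667=0.379; a1=0.000 < 0.379 ≤ a1+a2=1.242 → R2 fires; C=0 S=13 P=5 A=9 Y=2
Draw 8: a1=0.000, a2=0.828, a3=0.000, a4=0.000, a5=0.425, a0=1.253; τ=−ln(0.5269)/1.253=0.511 → t=1.428; u2·a0=0.8923·1.253=1.118; a1+…+a4=0.828 < 1.118 ≤ a1+…+a5=1.253 → R5 fires; C=2 S=13 P=4 A=11 Y=2
Draw 9: a1=8.976, a2=0.828, a3=10.244, a4=3.406, a5=0.340, a0=23.794; τ=−ln(0.8013)/23.794=0.009 → t=1.438; u2·a0=0.5698·23.794=13.558; a1+a2=9.804 < 13.558 ≤ a1+…+a3=20.048 → R3 fires; C=1 S=14 P=4 A=11 Y=2
Draw 10: a1=4.488, a2=0.828, a3=5.516, a4=1.834, a5=0.340, a0=13.006; τ=−ln(0.7703)/13.006=0.020 → t=1.458; u2·a0=0.9498·13.006=12.353; a1+…+a3=10.832 < 12.353 ≤ a1+…+a4=12.666 → R4 fires; C=0 S=13 P=6 A=11 Y=2
Draw 11: a1=0.000, a2=0.828, a3=0.000, a4=0.000, a5=0.510, a0=1.338; τ=−ln(0.2310)/1.338=1.095 → t=2.553; u2·a0=0.5315·1.338=0.711; a1=0.000 < 0.711 ≤ a1+a2=0.828 → R2 fires; C=0 S=15 P=6 A=11 Y=1
Draw 12: a1=0.000, a2=0.414, a3=0.000, a4=0.000, a5=0.510, a0=0.924; τ=−ln(0.1799)/0.924=1.856 → t=4.409; u2·a0=0.7989·0.924=0.738; a1+…+a4=0.414 < 0.738 ≤ a1+…+a5=0.924 → R5 fires; C=2 S=15 P=5 A=13 Y=1
Draw 13: a1=10.608, a2=0.414, a3=11.820, a4=3.930, a5=0.425, a0=27.197; τ=−ln(0.4624)/27.197=0.028 → t=4.438; u2·a0=0.7738·27.197=21.045; a1+a2=11.022 < 21.045 ≤ a1+…+a3=22.842 → R3 fires; C=1 S=16 P=5 A=13 Y=1
Draw 14: a1=5.304, a2=0.414, a3=6.304, a4=2.096, a5=0.425, a0=14.543; τ=−ln(0.5593)/14.543=0.040 → t=4.478 > T=4.46: stop.
Read off A at T=4.46: 13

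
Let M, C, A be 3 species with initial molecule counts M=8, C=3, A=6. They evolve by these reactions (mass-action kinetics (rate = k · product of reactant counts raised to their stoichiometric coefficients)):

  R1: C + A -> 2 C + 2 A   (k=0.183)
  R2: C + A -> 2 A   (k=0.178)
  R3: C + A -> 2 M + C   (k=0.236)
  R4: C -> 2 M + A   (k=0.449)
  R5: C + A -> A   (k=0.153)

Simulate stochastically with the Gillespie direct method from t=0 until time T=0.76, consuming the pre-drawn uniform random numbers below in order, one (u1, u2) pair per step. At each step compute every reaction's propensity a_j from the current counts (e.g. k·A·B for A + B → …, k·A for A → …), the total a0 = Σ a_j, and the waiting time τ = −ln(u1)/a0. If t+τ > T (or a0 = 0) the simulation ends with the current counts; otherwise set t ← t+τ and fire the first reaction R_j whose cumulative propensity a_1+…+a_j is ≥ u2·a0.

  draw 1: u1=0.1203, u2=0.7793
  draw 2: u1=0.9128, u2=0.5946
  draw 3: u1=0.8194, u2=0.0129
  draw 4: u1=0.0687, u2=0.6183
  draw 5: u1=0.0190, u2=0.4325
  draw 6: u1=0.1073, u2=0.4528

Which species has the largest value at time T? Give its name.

t=0.000: M=8 C=3 A=6
Draw 1: a1=3.294, a2=3.204, a3=4.248, a4=1.347, a5=2.754, a0=14.847; τ=−ln(0.1203)/14.847=0.143 → t=0.143; u2·a0=0.7793·14.847=11.570; a1+…+a3=10.746 < 11.570 ≤ a1+…+a4=12.093 → R4 fires; M=10 C=2 A=7
Draw 2: a1=2.562, a2=2.492, a3=3.304, a4=0.898, a5=2.142, a0=11.398; τ=−ln(0.9128)/11.398=0.008 → t=0.151; u2·a0=0.5946·11.398=6.777; a1+a2=5.054 < 6.777 ≤ a1+…+a3=8.358 → R3 fires; M=12 C=2 A=6
Draw 3: a1=2.196, a2=2.136, a3=2.832, a4=0.898, a5=1.836, a0=9.898; τ=−ln(0.8194)/9.898=0.020 → t=0.171; u2·a0=0.0129·9.898=0.128 ≤ a1=2.196 → R1 fires; M=12 C=3 A=7
Draw 4: a1=3.843, a2=3.738, a3=4.956, a4=1.347, a5=3.213, a0=17.097; τ=−ln(0.0687)/17.097=0.157 → t=0.327; u2·a0=0.6183·17.097=10.571; a1+a2=7.581 < 10.571 ≤ a1+…+a3=12.537 → R3 fires; M=14 C=3 A=6
Draw 5: a1=3.294, a2=3.204, a3=4.248, a4=1.347, a5=2.754, a0=14.847; τ=−ln(0.0190)/14.847=0.267 → t=0.594; u2·a0=0.4325·14.847=6.421; a1=3.294 < 6.421 ≤ a1+a2=6.498 → R2 fires; M=14 C=2 A=7
Draw 6: a1=2.562, a2=2.492, a3=3.304, a4=0.898, a5=2.142, a0=11.398; τ=−ln(0.1073)/11.398=0.196 → t=0.790 > T=0.76: stop.
At T=0.76: M=14 C=2 A=7; the largest is M.

Dominant species at T: M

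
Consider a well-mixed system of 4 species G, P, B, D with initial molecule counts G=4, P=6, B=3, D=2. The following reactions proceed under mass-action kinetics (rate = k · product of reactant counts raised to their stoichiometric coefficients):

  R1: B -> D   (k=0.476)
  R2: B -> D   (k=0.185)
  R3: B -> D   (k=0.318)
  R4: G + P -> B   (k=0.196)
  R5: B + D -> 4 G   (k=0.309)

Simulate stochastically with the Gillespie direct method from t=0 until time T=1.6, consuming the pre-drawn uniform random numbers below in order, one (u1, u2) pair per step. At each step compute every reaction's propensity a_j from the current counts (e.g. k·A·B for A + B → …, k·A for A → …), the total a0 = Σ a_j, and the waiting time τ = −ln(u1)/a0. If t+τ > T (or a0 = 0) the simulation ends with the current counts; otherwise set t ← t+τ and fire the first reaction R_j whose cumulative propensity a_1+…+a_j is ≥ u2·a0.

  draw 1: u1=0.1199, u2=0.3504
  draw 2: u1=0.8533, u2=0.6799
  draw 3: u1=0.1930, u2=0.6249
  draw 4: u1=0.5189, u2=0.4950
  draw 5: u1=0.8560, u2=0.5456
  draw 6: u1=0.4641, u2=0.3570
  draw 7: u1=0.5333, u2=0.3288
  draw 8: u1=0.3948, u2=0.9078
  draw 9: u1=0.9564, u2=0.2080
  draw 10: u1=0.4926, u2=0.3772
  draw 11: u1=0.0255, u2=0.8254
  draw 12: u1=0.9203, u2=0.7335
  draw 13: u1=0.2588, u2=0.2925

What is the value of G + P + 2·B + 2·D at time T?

Value at T = 20

Check how each reaction changes W = G + P + 2·B + 2·D (weight of products minus weight of reactants):
R1: B -> D: (2·1) − (2·1) = 2 − 2 = 0
R2: B -> D: (2·1) − (2·1) = 2 − 2 = 0
R3: B -> D: (2·1) − (2·1) = 2 − 2 = 0
R4: G + P -> B: (2·1) − (1·1 + 1·1) = 2 − 2 = 0
R5: B + D -> 4 G: (1·4) − (2·1 + 2·1) = 4 − 4 = 0
Every reaction leaves W unchanged, so W is conserved and no simulation is needed: W(T) = W(0) = 4 + 6 + 2·3 + 2·2 = 20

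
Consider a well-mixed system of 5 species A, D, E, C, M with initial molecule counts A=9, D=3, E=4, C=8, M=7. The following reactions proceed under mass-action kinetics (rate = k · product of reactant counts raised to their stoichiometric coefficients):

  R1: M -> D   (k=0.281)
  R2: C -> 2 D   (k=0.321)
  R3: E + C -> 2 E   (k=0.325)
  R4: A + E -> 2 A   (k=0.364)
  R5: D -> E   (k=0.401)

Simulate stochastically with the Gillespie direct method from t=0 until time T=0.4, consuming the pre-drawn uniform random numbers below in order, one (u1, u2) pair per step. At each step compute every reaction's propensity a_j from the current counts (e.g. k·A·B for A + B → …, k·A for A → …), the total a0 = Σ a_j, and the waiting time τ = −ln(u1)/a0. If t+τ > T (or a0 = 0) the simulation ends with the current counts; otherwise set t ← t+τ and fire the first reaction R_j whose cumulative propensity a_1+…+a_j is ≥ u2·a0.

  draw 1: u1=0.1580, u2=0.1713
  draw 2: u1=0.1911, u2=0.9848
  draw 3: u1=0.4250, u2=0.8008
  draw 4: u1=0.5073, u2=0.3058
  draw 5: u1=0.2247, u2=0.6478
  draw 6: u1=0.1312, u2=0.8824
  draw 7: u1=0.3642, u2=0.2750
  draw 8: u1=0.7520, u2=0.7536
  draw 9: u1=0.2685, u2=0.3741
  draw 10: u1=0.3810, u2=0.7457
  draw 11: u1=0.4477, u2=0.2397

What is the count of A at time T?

A at T = 15

t=0.000: A=9 D=3 E=4 C=8 M=7
Draw 1: a1=1.967, a2=2.568, a3=10.400, a4=13.104, a5=1.203, a0=29.242; τ=−ln(0.1580)/29.242=0.063 → t=0.063; u2·a0=0.1713·29.242=5.009; a1+a2=4.535 < 5.009 ≤ a1+…+a3=14.935 → R3 fires; A=9 D=3 E=5 C=7 M=7
Draw 2: a1=1.967, a2=2.247, a3=11.375, a4=16.380, a5=1.203, a0=33.172; τ=−ln(0.1911)/33.172=0.050 → t=0.113; u2·a0=0.9848·33.172=32.668; a1+…+a4=31.969 < 32.668 ≤ a1+…+a5=33.172 → R5 fires; A=9 D=2 E=6 C=7 M=7
Draw 3: a1=1.967, a2=2.247, a3=13.650, a4=19.656, a5=0.802, a0=38.322; τ=−ln(0.4250)/38.322=0.022 → t=0.135; u2·a0=0.8008·38.322=30.688; a1+…+a3=17.864 < 30.688 ≤ a1+…+a4=37.520 → R4 fires; A=10 D=2 E=5 C=7 M=7
Draw 4: a1=1.967, a2=2.247, a3=11.375, a4=18.200, a5=0.802, a0=34.591; τ=−ln(0.5073)/34.591=0.020 → t=0.155; u2·a0=0.3058·34.591=10.578; a1+a2=4.214 < 10.578 ≤ a1+…+a3=15.589 → R3 fires; A=10 D=2 E=6 C=6 M=7
Draw 5: a1=1.967, a2=1.926, a3=11.700, a4=21.840, a5=0.802, a0=38.235; τ=−ln(0.2247)/38.235=0.039 → t=0.194; u2·a0=0.6478·38.235=24.769; a1+…+a3=15.593 < 24.769 ≤ a1+…+a4=37.433 → R4 fires; A=11 D=2 E=5 C=6 M=7
Draw 6: a1=1.967, a2=1.926, a3=9.750, a4=20.020, a5=0.802, a0=34.465; τ=−ln(0.1312)/34.465=0.059 → t=0.253; u2·a0=0.8824·34.465=30.412; a1+…+a3=13.643 < 30.412 ≤ a1+…+a4=33.663 → R4 fires; A=12 D=2 E=4 C=6 M=7
Draw 7: a1=1.967, a2=1.926, a3=7.800, a4=17.472, a5=0.802, a0=29.967; τ=−ln(0.3642)/29.967=0.034 → t=0.287; u2·a0=0.2750·29.967=8.241; a1+a2=3.893 < 8.241 ≤ a1+…+a3=11.693 → R3 fires; A=12 D=2 E=5 C=5 M=7
Draw 8: a1=1.967, a2=1.605, a3=8.125, a4=21.840, a5=0.802, a0=34.339; τ=−ln(0.7520)/34.339=0.008 → t=0.295; u2·a0=0.7536·34.339=25.878; a1+…+a3=11.697 < 25.878 ≤ a1+…+a4=33.537 → R4 fires; A=13 D=2 E=4 C=5 M=7
Draw 9: a1=1.967, a2=1.605, a3=6.500, a4=18.928, a5=0.802, a0=29.802; τ=−ln(0.2685)/29.802=0.044 → t=0.339; u2·a0=0.3741·29.802=11.149; a1+…+a3=10.072 < 11.149 ≤ a1+…+a4=29.000 → R4 fires; A=14 D=2 E=3 C=5 M=7
Draw 10: a1=1.967, a2=1.605, a3=4.875, a4=15.288, a5=0.802, a0=24.537; τ=−ln(0.3810)/24.537=0.039 → t=0.378; u2·a0=0.7457·24.537=18.297; a1+…+a3=8.447 < 18.297 ≤ a1+…+a4=23.735 → R4 fires; A=15 D=2 E=2 C=5 M=7
Draw 11: a1=1.967, a2=1.605, a3=3.250, a4=10.920, a5=0.802, a0=18.544; τ=−ln(0.4477)/18.544=0.043 → t=0.422 > T=0.4: stop.
Read off A at T=0.4: 15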